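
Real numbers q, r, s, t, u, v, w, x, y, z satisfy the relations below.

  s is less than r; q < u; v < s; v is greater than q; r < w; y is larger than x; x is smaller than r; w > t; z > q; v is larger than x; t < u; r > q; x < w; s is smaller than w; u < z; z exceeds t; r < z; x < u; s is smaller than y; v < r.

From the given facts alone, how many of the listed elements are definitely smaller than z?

Directly below z: q, t, r, u.
One step further: x, v, s (7 so far).
Nothing else is reachable below z; 7 in all.

7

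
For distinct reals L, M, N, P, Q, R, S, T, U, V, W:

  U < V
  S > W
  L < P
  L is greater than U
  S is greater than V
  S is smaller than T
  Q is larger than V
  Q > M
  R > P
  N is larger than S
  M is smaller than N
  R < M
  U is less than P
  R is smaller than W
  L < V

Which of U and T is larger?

U < L and L < P give U < P.
With P < R: U < L < P < R.
With R < W: U < L < P < R < W.
Then W < S extends the chain to S.
With S < T: U < L < P < R < W < S < T.
So U < T; T is the larger of the two.

T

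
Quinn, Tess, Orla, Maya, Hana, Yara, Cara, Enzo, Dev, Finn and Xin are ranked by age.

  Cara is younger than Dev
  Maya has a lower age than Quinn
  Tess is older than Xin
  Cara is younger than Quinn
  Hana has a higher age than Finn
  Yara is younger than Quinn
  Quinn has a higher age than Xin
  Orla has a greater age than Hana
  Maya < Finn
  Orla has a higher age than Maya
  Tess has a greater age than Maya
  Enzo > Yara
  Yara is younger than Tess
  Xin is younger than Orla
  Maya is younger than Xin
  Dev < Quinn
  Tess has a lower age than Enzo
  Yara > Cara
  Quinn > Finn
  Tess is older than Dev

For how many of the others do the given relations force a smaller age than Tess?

The elements the relations force below Tess are Maya, Cara, Yara, Xin, Dev — no chain reaches any other.
That is 5.

5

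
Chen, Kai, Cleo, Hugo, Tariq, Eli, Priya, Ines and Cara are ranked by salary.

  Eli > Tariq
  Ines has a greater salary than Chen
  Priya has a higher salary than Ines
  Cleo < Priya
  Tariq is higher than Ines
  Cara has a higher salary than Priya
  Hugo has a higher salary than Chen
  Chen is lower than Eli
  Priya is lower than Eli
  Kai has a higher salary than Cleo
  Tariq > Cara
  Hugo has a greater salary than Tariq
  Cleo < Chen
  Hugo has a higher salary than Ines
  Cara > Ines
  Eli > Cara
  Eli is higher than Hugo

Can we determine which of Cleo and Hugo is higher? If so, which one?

Hugo

Following the relations from Cleo: Cleo < Chen < Ines < Priya < Cara < Tariq < Hugo.
So Hugo is higher.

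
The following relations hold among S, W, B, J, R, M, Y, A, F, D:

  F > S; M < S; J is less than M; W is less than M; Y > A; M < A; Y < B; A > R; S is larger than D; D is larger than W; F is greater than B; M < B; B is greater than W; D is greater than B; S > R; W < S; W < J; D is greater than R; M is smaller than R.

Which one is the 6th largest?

A

Piecing the relations together gives one ordering: W < J < M < R < A < Y < B < D < S < F.
The 6th largest is A.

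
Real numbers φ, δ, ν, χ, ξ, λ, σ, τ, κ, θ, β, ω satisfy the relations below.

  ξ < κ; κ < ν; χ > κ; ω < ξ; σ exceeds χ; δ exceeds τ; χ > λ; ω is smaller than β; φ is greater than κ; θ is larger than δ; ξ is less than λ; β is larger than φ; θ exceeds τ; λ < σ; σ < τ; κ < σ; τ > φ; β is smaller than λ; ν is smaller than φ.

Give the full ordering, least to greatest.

Each adjacent pair is fixed by a given relation: ω < ξ; ξ < κ; κ < ν; ν < φ; φ < β; β < λ; λ < χ; χ < σ; σ < τ; τ < δ; δ < θ. Chaining them end to end gives the full order.

ω < ξ < κ < ν < φ < β < λ < χ < σ < τ < δ < θ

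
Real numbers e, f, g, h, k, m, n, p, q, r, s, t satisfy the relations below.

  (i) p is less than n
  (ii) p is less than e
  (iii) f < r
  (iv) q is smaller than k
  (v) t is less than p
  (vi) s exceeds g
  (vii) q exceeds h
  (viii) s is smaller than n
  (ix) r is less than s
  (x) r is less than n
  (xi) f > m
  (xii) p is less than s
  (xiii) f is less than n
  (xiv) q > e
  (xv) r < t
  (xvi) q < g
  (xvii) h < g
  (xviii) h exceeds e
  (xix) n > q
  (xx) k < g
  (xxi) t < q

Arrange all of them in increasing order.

Nothing is placed below m, so it is least; from there m < f; f < r; r < t; t < p; p < e; e < h; h < q; q < k; k < g; g < s; s < n, each given directly.

m < f < r < t < p < e < h < q < k < g < s < n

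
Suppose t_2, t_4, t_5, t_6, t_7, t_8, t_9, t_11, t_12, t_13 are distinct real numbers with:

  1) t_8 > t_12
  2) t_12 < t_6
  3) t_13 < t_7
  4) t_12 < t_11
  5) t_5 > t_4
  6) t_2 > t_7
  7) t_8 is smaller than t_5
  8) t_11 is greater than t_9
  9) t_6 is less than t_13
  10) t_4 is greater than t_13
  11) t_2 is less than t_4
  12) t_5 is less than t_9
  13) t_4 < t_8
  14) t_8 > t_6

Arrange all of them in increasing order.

The consecutive links are each given: t_12 < t_6; t_6 < t_13; t_13 < t_7; t_7 < t_2; t_2 < t_4; t_4 < t_8; t_8 < t_5; t_5 < t_9; t_9 < t_11.

t_12 < t_6 < t_13 < t_7 < t_2 < t_4 < t_8 < t_5 < t_9 < t_11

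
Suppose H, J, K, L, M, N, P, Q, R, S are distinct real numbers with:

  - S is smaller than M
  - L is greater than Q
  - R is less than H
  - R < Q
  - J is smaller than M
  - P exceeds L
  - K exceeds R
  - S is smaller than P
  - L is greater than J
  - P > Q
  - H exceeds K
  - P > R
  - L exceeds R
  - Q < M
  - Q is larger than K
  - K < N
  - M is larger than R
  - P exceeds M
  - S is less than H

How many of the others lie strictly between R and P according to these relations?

The relations place R below P. An element lies strictly between them when it is forced above R and also forced below P.
Above R: {K, N, Q, L, H, M}. Below P: {S, K, Q, J, L, M}.
Intersection: {K, Q, L, M} — 4.

4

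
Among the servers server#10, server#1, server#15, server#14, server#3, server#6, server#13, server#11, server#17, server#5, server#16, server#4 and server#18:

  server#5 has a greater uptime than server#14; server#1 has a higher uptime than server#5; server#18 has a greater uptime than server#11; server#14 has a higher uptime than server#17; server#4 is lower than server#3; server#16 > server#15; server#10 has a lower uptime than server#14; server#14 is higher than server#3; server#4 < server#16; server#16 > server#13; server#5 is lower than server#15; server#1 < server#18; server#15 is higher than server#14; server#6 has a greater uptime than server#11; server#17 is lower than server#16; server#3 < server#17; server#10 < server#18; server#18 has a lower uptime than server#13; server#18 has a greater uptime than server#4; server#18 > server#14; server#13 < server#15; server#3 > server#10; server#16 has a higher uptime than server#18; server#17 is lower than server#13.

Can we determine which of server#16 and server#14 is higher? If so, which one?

Chaining the given relations: server#14 < server#5 < server#1 < server#18 < server#13 < server#15 < server#16.
So server#16 is higher.

server#16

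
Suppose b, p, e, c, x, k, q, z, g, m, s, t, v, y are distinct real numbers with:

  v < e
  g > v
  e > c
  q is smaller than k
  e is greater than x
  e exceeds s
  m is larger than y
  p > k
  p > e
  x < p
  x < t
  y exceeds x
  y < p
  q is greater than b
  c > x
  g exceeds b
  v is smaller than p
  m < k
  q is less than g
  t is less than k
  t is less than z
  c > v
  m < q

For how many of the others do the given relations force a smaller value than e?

The elements the relations force below e are v, x, s, c — no chain reaches any other.
That is 4.

4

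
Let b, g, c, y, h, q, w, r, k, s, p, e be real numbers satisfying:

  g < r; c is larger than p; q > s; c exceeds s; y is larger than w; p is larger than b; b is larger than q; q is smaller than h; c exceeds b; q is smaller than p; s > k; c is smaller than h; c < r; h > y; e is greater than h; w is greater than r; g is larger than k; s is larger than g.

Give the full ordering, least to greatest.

k < g < s < q < b < p < c < r < w < y < h < e

Nothing is placed below k, so it is least; from there k < g; g < s; s < q; q < b; b < p; p < c; c < r; r < w; w < y; y < h; h < e, each given directly.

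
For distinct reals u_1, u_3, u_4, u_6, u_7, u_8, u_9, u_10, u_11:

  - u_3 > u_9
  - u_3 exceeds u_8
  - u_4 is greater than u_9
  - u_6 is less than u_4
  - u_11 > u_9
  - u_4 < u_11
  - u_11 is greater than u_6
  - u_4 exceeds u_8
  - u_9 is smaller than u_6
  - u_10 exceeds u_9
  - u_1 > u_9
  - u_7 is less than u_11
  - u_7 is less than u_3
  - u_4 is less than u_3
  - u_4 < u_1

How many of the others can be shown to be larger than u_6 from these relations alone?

4

From u_6 the given relations immediately reach u_4, u_11.
From those, u_3, u_1 — 4 in total.
No other element is forced above u_6 by the given relations, so the count is 4.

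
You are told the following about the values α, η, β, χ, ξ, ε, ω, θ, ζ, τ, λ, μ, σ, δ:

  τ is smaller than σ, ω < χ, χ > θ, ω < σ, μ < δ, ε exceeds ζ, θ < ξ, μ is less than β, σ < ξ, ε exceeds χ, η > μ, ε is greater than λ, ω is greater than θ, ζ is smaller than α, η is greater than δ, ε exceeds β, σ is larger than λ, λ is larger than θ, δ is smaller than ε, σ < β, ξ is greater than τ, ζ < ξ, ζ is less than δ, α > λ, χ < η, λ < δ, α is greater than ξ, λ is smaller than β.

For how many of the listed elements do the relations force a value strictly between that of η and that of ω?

Chaining upward from ω reaches: σ, β, χ, ξ, ε, α.
Chaining downward from η reaches: θ, μ, λ, ζ, χ, δ.
Strictly between ω and η are those in both lists: χ — 1 element.

1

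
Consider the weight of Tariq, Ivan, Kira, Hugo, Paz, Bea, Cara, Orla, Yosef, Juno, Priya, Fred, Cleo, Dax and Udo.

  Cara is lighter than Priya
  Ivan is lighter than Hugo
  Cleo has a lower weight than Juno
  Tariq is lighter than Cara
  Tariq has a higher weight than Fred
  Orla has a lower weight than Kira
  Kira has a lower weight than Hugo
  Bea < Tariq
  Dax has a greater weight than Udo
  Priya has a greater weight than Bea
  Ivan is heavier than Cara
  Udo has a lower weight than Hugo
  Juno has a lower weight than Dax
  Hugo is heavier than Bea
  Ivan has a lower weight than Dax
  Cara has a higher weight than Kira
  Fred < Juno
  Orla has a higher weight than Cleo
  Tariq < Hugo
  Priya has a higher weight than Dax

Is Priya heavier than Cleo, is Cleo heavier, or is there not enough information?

Following the relations from Cleo: Cleo < Orla < Kira < Cara < Ivan < Dax < Priya.
So Priya is heavier.

Priya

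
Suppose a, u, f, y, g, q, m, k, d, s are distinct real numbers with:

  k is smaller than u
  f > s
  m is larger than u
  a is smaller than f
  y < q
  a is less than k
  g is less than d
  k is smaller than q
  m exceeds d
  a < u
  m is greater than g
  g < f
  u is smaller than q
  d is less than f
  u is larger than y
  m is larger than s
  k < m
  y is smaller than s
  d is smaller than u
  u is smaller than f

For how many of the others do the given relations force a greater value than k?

From k the given relations immediately reach u, m, q.
From those, f — 4 in total.
No other element is forced above k by the given relations, so the count is 4.

4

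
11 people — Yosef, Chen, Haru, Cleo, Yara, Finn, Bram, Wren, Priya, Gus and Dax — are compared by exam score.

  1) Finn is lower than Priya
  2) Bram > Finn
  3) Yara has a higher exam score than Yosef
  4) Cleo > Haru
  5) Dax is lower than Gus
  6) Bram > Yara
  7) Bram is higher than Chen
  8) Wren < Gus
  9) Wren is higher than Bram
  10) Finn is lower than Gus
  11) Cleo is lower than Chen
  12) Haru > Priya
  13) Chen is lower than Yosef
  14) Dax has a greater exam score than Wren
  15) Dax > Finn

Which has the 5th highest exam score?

Piecing the relations together gives one ordering: Finn < Priya < Haru < Cleo < Chen < Yosef < Yara < Bram < Wren < Dax < Gus.
The 5th largest is Yara.

Yara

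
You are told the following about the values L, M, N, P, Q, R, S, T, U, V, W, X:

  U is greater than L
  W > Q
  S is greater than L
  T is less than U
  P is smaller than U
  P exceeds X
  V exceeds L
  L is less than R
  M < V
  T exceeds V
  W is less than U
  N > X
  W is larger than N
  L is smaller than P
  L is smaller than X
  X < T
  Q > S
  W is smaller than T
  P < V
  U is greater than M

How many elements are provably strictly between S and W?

Chaining upward from S reaches: Q, T, U.
Chaining downward from W reaches: L, X, Q, N.
Strictly between S and W are those in both lists: Q — 1 element.

1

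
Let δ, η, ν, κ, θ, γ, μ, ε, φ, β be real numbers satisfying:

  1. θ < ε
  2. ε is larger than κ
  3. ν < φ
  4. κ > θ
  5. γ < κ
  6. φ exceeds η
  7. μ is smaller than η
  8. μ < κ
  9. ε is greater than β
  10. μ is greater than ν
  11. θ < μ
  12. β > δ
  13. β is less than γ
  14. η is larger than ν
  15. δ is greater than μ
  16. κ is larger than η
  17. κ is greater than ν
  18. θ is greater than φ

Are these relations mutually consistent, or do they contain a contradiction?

inconsistent

Chaining the given relations yields η < φ < θ < μ, so η < μ. But one relation states μ < η. These cannot both hold.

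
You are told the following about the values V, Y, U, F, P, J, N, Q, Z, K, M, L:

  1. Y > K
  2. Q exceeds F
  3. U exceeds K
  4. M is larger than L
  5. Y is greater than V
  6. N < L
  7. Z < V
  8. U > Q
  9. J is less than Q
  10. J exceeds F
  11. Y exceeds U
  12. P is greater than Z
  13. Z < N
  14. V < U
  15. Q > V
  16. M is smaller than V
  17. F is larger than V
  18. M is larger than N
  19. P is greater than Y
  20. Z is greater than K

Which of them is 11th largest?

Piecing the relations together gives one ordering: K < Z < N < L < M < V < F < J < Q < U < Y < P.
Counting 11 from the largest end gives Z.

Z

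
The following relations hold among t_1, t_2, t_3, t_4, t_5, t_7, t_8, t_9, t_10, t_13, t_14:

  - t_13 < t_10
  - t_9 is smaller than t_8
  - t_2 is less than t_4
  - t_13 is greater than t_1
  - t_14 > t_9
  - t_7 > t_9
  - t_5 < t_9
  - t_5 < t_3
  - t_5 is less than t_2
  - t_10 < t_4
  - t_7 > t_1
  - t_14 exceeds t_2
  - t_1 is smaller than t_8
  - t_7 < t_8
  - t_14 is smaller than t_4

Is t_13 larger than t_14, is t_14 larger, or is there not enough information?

undetermined

Following every chain through t_13: above t_13 we get t_10, t_4; below t_13 we get t_1.
t_14 is not reached, and no chain runs the other way from t_14 to t_13.
So the given relations leave the order of t_13 and t_14 undetermined.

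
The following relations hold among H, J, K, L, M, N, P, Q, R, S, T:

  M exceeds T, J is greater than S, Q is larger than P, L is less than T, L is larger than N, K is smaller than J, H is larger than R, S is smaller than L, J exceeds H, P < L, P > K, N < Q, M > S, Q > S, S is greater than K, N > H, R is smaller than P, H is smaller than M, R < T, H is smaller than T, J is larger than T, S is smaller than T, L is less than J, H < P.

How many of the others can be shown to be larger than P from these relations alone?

From P the given relations immediately reach L, Q.
From those, T, J — 4 in total.
From those, M — 5 in total.
No other element is forced above P by the given relations, so the count is 5.

5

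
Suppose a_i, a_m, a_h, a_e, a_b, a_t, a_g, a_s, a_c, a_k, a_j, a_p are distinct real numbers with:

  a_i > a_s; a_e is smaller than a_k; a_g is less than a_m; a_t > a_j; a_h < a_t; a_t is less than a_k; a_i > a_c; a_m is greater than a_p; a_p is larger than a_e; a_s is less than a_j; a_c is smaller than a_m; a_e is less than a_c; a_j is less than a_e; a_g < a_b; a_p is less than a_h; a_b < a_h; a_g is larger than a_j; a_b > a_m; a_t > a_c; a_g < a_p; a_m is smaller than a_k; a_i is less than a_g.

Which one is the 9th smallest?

Piecing the relations together gives one ordering: a_s < a_j < a_e < a_c < a_i < a_g < a_p < a_m < a_b < a_h < a_t < a_k.
Counting 9 from the smallest end gives a_b.

a_b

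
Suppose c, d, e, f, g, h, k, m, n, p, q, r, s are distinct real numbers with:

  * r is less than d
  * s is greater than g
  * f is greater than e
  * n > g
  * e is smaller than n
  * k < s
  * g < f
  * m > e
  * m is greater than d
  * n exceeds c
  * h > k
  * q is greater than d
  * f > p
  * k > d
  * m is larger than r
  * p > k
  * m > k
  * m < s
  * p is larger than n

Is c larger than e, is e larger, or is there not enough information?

Following every chain through c: above c we get n, p, f.
e is not reached, and no chain runs the other way from e to c.
So the given relations leave the order of c and e undetermined.

undetermined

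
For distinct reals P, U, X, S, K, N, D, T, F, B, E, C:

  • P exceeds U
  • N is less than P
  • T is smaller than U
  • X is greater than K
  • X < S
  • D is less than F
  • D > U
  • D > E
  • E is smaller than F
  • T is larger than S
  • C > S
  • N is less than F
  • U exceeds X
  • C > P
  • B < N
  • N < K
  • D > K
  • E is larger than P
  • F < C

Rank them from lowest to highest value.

Nothing is placed below B, so it is least; from there B < N; N < K; K < X; X < S; S < T; T < U; U < P; P < E; E < D; D < F; F < C, each given directly.

B < N < K < X < S < T < U < P < E < D < F < C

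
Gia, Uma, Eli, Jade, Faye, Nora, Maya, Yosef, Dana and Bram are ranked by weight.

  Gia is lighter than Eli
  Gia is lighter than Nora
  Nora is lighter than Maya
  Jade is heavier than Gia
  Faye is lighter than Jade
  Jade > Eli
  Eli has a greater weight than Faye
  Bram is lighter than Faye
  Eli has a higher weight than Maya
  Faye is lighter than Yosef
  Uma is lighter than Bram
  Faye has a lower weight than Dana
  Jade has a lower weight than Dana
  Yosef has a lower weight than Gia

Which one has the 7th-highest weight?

The consecutive relations fix a unique order: Uma < Bram < Faye < Yosef < Gia < Nora < Maya < Eli < Jade < Dana.
The 7th largest is Yosef.

Yosef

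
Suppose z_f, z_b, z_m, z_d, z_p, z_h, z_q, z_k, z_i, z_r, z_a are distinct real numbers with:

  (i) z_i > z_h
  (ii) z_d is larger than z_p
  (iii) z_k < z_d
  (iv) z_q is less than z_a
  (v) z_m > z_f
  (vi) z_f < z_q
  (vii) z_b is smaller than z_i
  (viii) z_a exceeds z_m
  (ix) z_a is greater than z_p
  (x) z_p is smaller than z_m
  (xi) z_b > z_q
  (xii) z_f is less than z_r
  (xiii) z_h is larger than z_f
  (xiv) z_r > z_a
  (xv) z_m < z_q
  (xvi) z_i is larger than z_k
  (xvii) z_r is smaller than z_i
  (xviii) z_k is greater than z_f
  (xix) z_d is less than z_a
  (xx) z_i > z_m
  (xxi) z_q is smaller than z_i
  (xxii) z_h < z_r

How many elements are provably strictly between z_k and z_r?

The relations place z_k below z_r. An element lies strictly between them when it is forced above z_k and also forced below z_r.
Above z_k: {z_d, z_a, z_i}. Below z_r: {z_f, z_h, z_p, z_m, z_q, z_d, z_a}.
Intersection: {z_d, z_a} — 2.

2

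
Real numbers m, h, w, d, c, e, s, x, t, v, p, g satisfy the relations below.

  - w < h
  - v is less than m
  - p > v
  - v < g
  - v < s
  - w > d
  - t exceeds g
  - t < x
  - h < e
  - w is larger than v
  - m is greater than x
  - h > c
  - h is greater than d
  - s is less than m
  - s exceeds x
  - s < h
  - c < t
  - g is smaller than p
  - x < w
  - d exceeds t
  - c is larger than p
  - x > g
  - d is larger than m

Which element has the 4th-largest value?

Chaining the given pairs: v < g < p < c < t < x < s < m < d < w < h < e.
Counting 4 from the largest end gives d.

d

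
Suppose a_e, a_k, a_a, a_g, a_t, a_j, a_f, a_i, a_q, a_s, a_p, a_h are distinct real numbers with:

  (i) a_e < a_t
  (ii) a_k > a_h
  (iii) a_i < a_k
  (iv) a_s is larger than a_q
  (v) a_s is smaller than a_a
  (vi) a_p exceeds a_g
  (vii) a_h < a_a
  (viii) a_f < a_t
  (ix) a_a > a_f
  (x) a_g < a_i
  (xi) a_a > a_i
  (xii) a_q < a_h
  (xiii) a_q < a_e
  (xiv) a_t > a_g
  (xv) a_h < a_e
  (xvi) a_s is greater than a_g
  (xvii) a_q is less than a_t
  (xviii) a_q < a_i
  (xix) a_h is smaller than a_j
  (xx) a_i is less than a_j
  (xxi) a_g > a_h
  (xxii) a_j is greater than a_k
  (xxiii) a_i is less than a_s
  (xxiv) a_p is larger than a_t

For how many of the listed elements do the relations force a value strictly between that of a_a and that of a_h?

Chaining upward from a_h reaches: a_g, a_e, a_t, a_p, a_i, a_k, a_s, a_j.
Chaining downward from a_a reaches: a_q, a_g, a_f, a_i, a_s.
Strictly between a_h and a_a are those in both lists: a_g, a_i, a_s — 3 elements.

3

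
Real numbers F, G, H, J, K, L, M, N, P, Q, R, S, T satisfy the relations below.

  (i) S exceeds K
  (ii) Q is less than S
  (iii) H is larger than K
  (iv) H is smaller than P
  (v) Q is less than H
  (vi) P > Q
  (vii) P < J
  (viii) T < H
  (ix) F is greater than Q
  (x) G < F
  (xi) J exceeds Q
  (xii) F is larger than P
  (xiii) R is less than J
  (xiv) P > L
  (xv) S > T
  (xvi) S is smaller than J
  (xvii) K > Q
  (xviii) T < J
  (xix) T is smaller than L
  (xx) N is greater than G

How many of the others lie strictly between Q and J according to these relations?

Chaining upward from Q reaches: K, S, H, P, F.
Chaining downward from J reaches: T, L, R, K, S, H, P.
Strictly between Q and J are those in both lists: K, S, H, P — 4 elements.

4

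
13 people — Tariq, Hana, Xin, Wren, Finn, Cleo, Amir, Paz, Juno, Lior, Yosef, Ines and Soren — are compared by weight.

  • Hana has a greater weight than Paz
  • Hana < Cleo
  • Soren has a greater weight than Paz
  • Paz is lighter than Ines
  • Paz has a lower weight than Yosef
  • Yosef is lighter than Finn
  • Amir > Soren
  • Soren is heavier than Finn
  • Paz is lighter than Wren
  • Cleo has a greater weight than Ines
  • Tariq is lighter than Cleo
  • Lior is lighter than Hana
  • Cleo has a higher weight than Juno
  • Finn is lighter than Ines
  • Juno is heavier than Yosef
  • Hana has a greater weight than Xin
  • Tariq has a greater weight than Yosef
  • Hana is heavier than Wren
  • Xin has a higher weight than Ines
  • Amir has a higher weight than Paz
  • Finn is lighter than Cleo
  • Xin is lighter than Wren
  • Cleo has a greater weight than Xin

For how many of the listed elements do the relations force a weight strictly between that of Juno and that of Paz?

1

Chaining upward from Paz reaches: Yosef, Finn, Ines, Xin, Wren, Hana, Tariq, Cleo, Soren, Amir.
Chaining downward from Juno reaches: Yosef.
Strictly between Paz and Juno are those in both lists: Yosef — 1 element.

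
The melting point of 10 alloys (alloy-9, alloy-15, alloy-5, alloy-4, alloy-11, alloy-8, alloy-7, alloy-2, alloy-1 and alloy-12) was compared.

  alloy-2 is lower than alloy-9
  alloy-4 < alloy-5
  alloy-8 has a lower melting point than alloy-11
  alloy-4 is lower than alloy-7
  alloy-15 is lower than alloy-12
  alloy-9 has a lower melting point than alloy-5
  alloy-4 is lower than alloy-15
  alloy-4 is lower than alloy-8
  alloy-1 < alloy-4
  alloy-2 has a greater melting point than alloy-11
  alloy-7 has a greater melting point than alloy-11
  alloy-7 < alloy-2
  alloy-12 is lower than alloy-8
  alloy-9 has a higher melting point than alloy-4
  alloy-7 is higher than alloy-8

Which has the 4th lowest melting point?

The consecutive relations fix a unique order: alloy-1 < alloy-4 < alloy-15 < alloy-12 < alloy-8 < alloy-11 < alloy-7 < alloy-2 < alloy-9 < alloy-5.
Counting 4 from the smallest end gives alloy-12.

alloy-12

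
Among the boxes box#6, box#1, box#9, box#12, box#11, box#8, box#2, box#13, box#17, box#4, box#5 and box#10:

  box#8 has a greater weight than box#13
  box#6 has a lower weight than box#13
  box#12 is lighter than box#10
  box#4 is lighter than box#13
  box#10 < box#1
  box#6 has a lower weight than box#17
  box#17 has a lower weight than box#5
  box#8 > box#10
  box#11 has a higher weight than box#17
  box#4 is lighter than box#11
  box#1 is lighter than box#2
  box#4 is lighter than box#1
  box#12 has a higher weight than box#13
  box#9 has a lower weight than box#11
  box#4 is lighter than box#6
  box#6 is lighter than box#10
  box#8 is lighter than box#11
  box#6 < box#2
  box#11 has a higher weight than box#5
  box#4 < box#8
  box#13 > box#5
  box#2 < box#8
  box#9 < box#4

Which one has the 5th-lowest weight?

box#5

Piecing the relations together gives one ordering: box#9 < box#4 < box#6 < box#17 < box#5 < box#13 < box#12 < box#10 < box#1 < box#2 < box#8 < box#11.
Counting 5 from the smallest end gives box#5.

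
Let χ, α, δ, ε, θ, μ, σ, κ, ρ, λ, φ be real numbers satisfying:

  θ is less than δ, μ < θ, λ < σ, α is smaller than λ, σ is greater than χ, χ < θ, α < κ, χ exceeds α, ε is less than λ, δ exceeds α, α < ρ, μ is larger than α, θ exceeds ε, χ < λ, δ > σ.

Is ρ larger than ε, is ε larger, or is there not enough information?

Following every chain through ε: above ε we get λ, θ, σ, δ.
ρ is not reached, and no chain runs the other way from ρ to ε.
So the given relations leave the order of ε and ρ undetermined.

undetermined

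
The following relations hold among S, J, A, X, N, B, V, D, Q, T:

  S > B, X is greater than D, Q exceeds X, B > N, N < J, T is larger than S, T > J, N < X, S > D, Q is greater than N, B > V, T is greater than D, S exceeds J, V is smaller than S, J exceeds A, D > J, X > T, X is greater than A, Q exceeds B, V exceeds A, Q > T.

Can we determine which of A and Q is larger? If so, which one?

A < V and V < B give A < B.
With B < S: A < V < B < S.
Then S < T extends the chain to T.
Then T < X extends the chain to X.
Then X < Q extends the chain to Q.
So Q is larger.

Q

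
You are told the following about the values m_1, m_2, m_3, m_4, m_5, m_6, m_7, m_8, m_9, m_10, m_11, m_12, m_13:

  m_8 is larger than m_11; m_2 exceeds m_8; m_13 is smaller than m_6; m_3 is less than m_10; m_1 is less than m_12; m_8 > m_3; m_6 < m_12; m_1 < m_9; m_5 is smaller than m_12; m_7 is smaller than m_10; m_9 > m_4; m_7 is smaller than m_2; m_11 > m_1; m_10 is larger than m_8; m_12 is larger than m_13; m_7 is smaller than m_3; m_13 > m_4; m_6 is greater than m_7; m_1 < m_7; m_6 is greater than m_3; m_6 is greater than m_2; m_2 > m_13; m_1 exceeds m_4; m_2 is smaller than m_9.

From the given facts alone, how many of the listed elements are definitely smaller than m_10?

Directly below m_10: m_7, m_3, m_8.
One step further: m_1, m_11 (5 so far).
One step further: m_4 (6 so far).
No other element is forced below m_10 by the given relations, so the count is 6.

6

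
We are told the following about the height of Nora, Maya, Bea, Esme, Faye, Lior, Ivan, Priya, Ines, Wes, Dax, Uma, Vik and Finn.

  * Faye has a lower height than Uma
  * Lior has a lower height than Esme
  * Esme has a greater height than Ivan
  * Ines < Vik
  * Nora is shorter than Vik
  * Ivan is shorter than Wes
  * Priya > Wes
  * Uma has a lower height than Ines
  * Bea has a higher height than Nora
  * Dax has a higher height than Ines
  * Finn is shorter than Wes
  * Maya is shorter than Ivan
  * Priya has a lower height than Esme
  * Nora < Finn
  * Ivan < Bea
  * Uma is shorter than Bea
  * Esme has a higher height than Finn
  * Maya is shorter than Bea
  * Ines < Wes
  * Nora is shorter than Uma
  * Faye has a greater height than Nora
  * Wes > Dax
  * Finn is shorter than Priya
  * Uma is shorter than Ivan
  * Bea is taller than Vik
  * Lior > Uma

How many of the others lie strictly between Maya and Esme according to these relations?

3

Chaining upward from Maya reaches: Ivan, Wes, Bea, Priya.
Chaining downward from Esme reaches: Nora, Faye, Uma, Ines, Lior, Ivan, Dax, Finn, Wes, Priya.
Strictly between Maya and Esme are those in both lists: Ivan, Wes, Priya — 3 elements.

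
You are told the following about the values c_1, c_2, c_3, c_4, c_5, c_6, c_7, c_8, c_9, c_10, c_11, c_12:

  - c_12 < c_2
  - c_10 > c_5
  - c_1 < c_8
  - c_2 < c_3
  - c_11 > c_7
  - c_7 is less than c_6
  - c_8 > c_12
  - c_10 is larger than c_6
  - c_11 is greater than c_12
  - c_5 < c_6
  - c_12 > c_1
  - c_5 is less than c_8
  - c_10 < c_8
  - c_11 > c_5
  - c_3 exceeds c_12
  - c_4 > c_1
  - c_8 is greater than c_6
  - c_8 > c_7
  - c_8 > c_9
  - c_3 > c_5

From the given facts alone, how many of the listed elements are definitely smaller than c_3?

The elements the relations force below c_3 are c_1, c_5, c_12, c_2 — no chain reaches any other.
That is 4.

4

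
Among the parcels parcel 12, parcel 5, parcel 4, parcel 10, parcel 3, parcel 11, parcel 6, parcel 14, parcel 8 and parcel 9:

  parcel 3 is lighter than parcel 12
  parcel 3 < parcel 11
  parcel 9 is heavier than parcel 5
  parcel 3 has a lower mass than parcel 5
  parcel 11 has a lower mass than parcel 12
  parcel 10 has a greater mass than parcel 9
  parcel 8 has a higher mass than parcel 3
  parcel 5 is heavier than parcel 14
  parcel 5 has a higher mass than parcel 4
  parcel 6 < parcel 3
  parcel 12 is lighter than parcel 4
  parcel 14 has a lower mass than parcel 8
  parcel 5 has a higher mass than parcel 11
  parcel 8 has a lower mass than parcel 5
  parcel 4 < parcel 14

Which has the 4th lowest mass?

parcel 12

The consecutive relations fix a unique order: parcel 6 < parcel 3 < parcel 11 < parcel 12 < parcel 4 < parcel 14 < parcel 8 < parcel 5 < parcel 9 < parcel 10.
Counting 4 from the smallest end gives parcel 12.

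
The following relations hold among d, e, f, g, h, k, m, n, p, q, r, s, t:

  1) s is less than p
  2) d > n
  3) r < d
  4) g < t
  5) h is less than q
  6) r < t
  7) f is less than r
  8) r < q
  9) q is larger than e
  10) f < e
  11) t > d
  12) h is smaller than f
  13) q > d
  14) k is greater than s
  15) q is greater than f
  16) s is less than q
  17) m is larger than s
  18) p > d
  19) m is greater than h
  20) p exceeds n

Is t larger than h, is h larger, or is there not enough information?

Link the given pairs in sequence: h < f; f < r; r < d; d < t.
Together: h < f < r < d < t.
So t is larger.

t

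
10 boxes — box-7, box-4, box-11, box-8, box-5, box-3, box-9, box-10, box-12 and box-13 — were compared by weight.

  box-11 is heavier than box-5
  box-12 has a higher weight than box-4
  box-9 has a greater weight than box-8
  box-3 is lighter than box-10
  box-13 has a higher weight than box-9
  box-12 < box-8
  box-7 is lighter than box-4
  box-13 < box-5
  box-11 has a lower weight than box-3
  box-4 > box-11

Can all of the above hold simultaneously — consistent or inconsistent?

inconsistent

We have box-11 < box-4 stated directly, yet also box-4 < box-12 < box-8 < box-9 < box-13 < box-5 < box-11 by chaining the others — so box-4 < box-11. Contradiction.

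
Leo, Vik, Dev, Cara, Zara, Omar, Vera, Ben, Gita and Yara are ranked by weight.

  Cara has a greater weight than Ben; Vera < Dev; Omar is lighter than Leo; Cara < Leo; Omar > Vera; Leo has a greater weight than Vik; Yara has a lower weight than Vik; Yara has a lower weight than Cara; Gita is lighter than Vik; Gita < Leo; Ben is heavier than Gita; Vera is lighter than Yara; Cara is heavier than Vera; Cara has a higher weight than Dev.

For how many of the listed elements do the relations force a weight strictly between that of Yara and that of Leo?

2

Chaining upward from Yara reaches: Vik, Cara.
Chaining downward from Leo reaches: Vera, Gita, Dev, Vik, Ben, Cara, Omar.
Strictly between Yara and Leo are those in both lists: Vik, Cara — 2 elements.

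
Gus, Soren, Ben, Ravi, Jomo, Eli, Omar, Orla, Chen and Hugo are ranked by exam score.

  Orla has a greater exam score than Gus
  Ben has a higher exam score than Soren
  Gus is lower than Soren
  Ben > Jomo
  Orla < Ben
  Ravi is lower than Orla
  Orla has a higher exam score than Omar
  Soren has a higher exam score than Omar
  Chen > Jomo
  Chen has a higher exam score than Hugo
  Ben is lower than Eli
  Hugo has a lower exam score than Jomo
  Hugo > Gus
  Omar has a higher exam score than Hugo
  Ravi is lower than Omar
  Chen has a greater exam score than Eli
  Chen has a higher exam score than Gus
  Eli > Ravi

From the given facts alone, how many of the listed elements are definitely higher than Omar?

From Omar the given relations immediately reach Orla, Soren.
From those, Ben — 3 in total.
From those, Eli — 4 in total.
From those, Chen — 5 in total.
Nothing else is reachable above Omar; 5 in all.

5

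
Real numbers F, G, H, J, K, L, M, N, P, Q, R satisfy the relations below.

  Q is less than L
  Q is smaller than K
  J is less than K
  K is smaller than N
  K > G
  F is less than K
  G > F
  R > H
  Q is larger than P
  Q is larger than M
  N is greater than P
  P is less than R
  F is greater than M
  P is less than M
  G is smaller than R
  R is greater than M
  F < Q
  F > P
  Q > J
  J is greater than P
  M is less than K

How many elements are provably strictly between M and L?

Chaining upward from M reaches: F, G, Q, R, K, N.
Chaining downward from L reaches: P, J, F, Q.
Strictly between M and L are those in both lists: F, Q — 2 elements.

2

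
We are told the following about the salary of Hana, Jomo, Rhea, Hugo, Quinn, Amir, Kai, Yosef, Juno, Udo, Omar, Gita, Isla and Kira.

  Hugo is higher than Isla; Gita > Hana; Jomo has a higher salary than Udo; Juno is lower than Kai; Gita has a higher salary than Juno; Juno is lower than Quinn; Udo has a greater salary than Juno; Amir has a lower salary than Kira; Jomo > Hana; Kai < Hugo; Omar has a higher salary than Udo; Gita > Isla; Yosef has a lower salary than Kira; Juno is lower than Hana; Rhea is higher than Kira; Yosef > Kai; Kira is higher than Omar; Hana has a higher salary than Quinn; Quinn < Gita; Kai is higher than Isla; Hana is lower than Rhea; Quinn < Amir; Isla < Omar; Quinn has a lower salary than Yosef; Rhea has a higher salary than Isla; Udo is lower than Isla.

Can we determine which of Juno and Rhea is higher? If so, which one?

Link the given pairs in sequence: Juno < Udo; Udo < Isla; Isla < Kai; Kai < Yosef; Yosef < Kira; Kira < Rhea.
Together: Juno < Udo < Isla < Kai < Yosef < Kira < Rhea.
So Rhea is higher.

Rhea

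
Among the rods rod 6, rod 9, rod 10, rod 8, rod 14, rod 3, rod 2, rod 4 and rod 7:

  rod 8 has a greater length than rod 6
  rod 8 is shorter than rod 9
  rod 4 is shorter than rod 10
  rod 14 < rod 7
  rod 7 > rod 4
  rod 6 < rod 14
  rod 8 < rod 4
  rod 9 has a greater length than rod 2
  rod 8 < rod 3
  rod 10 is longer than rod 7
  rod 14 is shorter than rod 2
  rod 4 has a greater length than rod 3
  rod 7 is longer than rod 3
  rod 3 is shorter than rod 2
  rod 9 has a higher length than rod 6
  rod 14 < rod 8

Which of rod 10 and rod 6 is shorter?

The relevant relations are rod 6 < rod 14; rod 14 < rod 8; rod 8 < rod 3; rod 3 < rod 4; rod 4 < rod 7; rod 7 < rod 10.
Together: rod 6 < rod 14 < rod 8 < rod 3 < rod 4 < rod 7 < rod 10.
So rod 6 < rod 10; rod 6 is the shorter of the two.

rod 6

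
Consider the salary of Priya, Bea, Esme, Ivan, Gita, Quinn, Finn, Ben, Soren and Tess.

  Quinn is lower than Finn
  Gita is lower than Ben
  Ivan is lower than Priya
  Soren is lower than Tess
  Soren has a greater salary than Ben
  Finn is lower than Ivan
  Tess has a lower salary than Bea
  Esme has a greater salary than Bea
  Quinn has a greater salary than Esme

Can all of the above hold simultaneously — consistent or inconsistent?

consistent

Every relation is compatible with Gita < Ben < Soren < Tess < Bea < Esme < Quinn < Finn < Ivan < Priya; the set is consistent.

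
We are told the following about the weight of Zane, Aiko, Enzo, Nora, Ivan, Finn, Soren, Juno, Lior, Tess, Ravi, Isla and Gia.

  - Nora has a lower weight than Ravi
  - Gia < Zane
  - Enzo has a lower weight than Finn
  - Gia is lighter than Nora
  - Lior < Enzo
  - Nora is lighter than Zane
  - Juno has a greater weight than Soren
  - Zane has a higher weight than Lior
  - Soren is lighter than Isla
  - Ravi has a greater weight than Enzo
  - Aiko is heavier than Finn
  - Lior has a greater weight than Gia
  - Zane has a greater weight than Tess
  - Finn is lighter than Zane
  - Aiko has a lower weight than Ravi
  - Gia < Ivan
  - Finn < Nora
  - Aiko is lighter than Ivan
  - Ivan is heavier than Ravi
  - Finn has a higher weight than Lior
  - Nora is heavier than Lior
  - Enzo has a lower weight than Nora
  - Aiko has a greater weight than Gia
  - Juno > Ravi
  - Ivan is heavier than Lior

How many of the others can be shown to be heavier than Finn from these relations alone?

From Finn the given relations immediately reach Nora, Aiko, Zane.
From those, Ravi, Ivan — 5 in total.
From those, Juno — 6 in total.
No other element is forced above Finn by the given relations, so the count is 6.

6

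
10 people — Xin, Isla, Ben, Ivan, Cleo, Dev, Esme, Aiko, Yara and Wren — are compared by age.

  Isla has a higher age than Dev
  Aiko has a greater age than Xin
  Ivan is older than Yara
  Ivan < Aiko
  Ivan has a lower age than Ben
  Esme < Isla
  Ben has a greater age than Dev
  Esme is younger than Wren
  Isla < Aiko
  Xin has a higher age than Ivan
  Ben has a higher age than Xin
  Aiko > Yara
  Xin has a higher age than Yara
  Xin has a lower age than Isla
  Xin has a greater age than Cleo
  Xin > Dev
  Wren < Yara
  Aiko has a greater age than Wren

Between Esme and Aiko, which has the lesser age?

Following the relations from Esme: Esme < Wren < Yara < Ivan < Xin < Aiko.
So Esme < Aiko; Esme is the younger of the two.

Esme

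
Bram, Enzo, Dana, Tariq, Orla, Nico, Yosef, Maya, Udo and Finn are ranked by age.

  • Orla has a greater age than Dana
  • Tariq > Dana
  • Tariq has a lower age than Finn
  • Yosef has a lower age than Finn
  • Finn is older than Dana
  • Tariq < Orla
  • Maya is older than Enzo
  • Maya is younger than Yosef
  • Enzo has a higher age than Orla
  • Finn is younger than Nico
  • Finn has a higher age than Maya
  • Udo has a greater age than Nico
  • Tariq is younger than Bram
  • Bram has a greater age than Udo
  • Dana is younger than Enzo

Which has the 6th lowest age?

Yosef

Chaining the given pairs: Dana < Tariq < Orla < Enzo < Maya < Yosef < Finn < Nico < Udo < Bram.
Counting 6 from the smallest end gives Yosef.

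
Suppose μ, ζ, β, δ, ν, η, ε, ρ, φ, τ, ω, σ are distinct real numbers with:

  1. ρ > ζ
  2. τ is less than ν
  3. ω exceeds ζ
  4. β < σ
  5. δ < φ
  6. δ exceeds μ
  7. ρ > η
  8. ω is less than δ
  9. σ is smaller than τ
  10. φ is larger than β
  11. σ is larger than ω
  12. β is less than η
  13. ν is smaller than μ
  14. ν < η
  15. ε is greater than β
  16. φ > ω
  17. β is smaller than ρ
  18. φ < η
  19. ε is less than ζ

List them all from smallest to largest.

β < ε < ζ < ω < σ < τ < ν < μ < δ < φ < η < ρ

Each adjacent pair is fixed by a given relation: β < ε; ε < ζ; ζ < ω; ω < σ; σ < τ; τ < ν; ν < μ; μ < δ; δ < φ; φ < η; η < ρ. Chaining them end to end gives the full order.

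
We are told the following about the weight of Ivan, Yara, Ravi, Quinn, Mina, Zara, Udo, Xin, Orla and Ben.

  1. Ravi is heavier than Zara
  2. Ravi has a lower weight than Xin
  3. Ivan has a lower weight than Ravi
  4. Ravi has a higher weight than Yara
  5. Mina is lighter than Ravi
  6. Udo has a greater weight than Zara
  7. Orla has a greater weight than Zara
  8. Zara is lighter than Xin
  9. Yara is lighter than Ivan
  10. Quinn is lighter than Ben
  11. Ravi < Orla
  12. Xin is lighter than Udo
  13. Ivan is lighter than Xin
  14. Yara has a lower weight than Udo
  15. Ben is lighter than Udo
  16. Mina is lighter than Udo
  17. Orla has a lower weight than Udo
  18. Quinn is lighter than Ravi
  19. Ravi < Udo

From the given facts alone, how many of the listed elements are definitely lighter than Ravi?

5

The elements the relations force below Ravi are Zara, Quinn, Mina, Yara, Ivan — no chain reaches any other.
That is 5.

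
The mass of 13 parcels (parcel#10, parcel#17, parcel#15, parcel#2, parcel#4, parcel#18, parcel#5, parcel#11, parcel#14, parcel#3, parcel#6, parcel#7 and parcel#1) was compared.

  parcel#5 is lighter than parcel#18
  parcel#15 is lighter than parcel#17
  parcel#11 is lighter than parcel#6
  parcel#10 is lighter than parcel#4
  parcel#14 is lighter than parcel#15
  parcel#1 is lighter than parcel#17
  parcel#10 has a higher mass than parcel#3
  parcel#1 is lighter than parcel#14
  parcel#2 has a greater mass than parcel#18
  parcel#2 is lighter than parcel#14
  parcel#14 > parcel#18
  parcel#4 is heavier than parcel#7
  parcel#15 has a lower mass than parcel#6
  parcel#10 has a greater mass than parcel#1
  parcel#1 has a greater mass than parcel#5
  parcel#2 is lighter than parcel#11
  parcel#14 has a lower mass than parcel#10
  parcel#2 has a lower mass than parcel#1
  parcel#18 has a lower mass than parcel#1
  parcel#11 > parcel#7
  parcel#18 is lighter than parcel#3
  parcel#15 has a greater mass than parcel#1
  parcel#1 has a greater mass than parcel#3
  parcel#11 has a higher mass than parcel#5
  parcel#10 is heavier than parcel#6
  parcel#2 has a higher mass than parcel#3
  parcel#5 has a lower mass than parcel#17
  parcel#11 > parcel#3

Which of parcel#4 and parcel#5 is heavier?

parcel#5 < parcel#18 and parcel#18 < parcel#3 give parcel#5 < parcel#3.
Then parcel#3 < parcel#2 extends the chain to parcel#2.
With parcel#2 < parcel#1: parcel#5 < parcel#18 < parcel#3 < parcel#2 < parcel#1.
Then parcel#1 < parcel#14 extends the chain to parcel#14.
Then parcel#14 < parcel#15 extends the chain to parcel#15.
Then parcel#15 < parcel#6 extends the chain to parcel#6.
With parcel#6 < parcel#10: parcel#5 < parcel#18 < parcel#3 < parcel#2 < parcel#1 < parcel#14 < parcel#15 < parcel#6 < parcel#10.
With parcel#10 < parcel#4: parcel#5 < parcel#18 < parcel#3 < parcel#2 < parcel#1 < parcel#14 < parcel#15 < parcel#6 < parcel#10 < parcel#4.
So parcel#5 < parcel#4; parcel#4 is the heavier of the two.

parcel#4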